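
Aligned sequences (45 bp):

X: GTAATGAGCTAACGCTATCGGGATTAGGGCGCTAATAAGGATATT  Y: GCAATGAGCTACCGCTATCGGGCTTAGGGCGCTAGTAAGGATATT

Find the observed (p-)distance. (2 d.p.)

0.09

The sequences differ at 4 of 45 positions (sites 2, 12, 23, 35).
p = 4/45 = 0.088888… ≈ 0.09 (to 2 d.p.).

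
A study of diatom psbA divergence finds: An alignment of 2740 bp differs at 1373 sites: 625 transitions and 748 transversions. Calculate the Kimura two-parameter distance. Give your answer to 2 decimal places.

0.85

P = 625/2740 ≈ 0.228102 and Q = 748/2740 ≈ 0.272993.
Under the Kimura two-parameter model, d = −½ ln(1 − 2P − Q) − ¼ ln(1 − 2Q).
1 − 2P − Q = 0.270803, giving −½ ln(0.270803) = 0.653182.
1 − 2Q = 0.454014, giving −¼ ln(0.454014) = 0.197407.
d = 0.653182 + 0.197407 = 0.850589.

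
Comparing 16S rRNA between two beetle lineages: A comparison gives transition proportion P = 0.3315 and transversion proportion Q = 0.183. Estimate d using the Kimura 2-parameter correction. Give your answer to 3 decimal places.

Under the Kimura two-parameter model, d = −½ ln(1 − 2P − Q) − ¼ ln(1 − 2Q).
1 − 2P − Q = 0.154, giving −½ ln(0.154) = 0.935401.
1 − 2Q = 0.634, giving −¼ ln(0.634) = 0.113927.
d = 0.935401 + 0.113927 = 1.049328.

1.049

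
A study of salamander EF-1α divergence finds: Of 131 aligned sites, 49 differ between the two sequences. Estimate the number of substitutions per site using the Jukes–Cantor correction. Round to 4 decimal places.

p = 49/131 ≈ 0.374046.
d = −(3/4) ln(1 − 4p/3) = −0.75 ln(1 − 0.498728) = −0.75 ln(0.501272)
  = −0.75 × (-0.690606) = 0.517955 substitutions/site.

0.5180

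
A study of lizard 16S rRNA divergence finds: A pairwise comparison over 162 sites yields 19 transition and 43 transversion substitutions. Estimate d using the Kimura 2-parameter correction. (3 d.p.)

0.536

P = 19/162 ≈ 0.117284 and Q = 43/162 ≈ 0.265432.
Under the Kimura two-parameter model, d = −½ ln(1 − 2P − Q) − ¼ ln(1 − 2Q).
1 − 2P − Q = 0.5, giving −½ ln(0.5) = 0.346574.
1 − 2Q = 0.469136, giving −¼ ln(0.469136) = 0.189216.
d = 0.346574 + 0.189216 = 0.535790.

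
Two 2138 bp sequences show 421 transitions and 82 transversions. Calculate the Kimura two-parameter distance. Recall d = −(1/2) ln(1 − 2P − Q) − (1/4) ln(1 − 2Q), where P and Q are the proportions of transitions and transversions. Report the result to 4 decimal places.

P = 421/2138 ≈ 0.196913 and Q = 82/2138 ≈ 0.038354.
Under the Kimura two-parameter model, d = −½ ln(1 − 2P − Q) − ¼ ln(1 − 2Q).
1 − 2P − Q = 0.56782, giving −½ ln(0.56782) = 0.282975.
1 − 2Q = 0.923292, giving −¼ ln(0.923292) = 0.019952.
d = 0.282975 + 0.019952 = 0.302927.

0.3029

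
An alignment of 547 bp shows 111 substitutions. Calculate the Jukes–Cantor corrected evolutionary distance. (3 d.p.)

0.237

p = 111/547 ≈ 0.202925.
d = −(3/4) ln(1 − 4p/3) = −0.75 ln(1 − 0.270567) = −0.75 ln(0.729433)
  = −0.75 × (-0.315488) = 0.236616 substitutions/site.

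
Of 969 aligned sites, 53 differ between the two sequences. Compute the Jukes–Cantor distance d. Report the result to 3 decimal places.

p = 53/969 ≈ 0.054696.
d = −(3/4) ln(1 − 4p/3) = −0.75 ln(1 − 0.072928) = −0.75 ln(0.927072)
  = −0.75 × (-0.075724) = 0.056793 substitutions/site.

0.057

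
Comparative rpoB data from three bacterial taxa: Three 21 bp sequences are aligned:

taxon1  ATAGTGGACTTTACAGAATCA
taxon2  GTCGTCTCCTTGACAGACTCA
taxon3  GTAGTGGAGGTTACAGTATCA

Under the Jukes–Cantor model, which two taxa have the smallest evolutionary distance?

taxon1 and taxon3

taxon1–taxon2: 7/21 differ, p = 0.333, d = 0.441.
taxon1–taxon3: 4/21 differ, p = 0.190, d = 0.220.
taxon2–taxon3: 9/21 differ, p = 0.429, d = 0.635.
The smallest distance is between taxon1 and taxon3.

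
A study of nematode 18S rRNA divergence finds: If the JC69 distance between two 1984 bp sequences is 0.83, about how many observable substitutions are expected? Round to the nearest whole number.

996

Invert JC69: p = (3/4)(1 − e^(−4d/3)) = 0.75 × (1 − e^(-1.106667)) = 0.75 × (1 − 0.330659) = 0.502006.
Expected differing sites = pL ≈ 0.502006 × 1984 = 995.979904 ≈ 996.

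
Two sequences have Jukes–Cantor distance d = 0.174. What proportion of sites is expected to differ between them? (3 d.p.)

p = (3/4)(1 − e^(−4d/3)) = 0.75 × (1 − e^(-0.232)) = 0.75 × (1 − 0.792946) = 0.155291.

0.155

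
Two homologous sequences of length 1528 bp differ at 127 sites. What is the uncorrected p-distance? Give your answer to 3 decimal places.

p = 127/1528 = 0.083115… ≈ 0.083 (to 3 d.p.).

0.083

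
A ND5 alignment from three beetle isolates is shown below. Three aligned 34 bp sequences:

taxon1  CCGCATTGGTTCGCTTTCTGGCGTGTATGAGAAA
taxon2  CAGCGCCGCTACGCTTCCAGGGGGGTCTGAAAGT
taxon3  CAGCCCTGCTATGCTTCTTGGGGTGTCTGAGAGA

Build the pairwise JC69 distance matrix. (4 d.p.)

d(taxon1,taxon2) = 0.5972, d(taxon1,taxon3) = 0.4234, d(taxon2,taxon3) = 0.2824

taxon1–taxon2: 14/34 sites differ → p ≈ 0.411765, d = −0.75 ln(1 − 0.54902) = 0.597249 ≈ 0.5972.
taxon1–taxon3: 11/34 sites differ → p ≈ 0.323529, d = −0.75 ln(1 − 0.431372) = 0.423397 ≈ 0.4234.
taxon2–taxon3: 8/34 sites differ → p ≈ 0.235294, d = −0.75 ln(1 − 0.313725) = 0.282358 ≈ 0.2824.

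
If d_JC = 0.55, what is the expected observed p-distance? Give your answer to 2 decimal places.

0.39

p = (3/4)(1 − e^(−4d/3)) = 0.75 × (1 − e^(-0.733333)) = 0.75 × (1 − 0.480305) = 0.389771.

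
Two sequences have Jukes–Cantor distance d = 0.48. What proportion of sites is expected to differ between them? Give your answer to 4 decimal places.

0.3545

p = (3/4)(1 − e^(−4d/3)) = 0.75 × (1 − e^(-0.64)) = 0.75 × (1 − 0.527292) = 0.354531.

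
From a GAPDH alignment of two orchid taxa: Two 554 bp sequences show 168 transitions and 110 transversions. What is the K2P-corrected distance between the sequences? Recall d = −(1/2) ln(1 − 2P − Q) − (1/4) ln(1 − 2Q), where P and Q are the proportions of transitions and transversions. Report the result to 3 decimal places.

P = 168/554 ≈ 0.303249 and Q = 110/554 ≈ 0.198556.
Under the Kimura two-parameter model, d = −½ ln(1 − 2P − Q) − ¼ ln(1 − 2Q).
1 − 2P − Q = 0.194946, giving −½ ln(0.194946) = 0.817516.
1 − 2Q = 0.602888, giving −¼ ln(0.602888) = 0.126506.
d = 0.817516 + 0.126506 = 0.944022.

0.944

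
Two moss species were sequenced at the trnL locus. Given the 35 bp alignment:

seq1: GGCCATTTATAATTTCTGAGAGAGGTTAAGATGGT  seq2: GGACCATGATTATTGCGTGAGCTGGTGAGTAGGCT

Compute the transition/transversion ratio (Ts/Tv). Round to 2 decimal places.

0.29

Transitions are A↔G and C↔T; transversions are all other mismatches.
Transitions: 4. Transversions: 14.
R = 4/14 = 0.285714… ≈ 0.29 (to 2 d.p.).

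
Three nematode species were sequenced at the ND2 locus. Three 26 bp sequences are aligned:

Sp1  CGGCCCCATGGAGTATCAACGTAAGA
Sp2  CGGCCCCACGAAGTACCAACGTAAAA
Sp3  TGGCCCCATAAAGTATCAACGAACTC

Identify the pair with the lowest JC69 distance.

Sp1 and Sp2

Sp1–Sp2: 4/26 differ, p = 0.154, d = 0.172.
Sp1–Sp3: 7/26 differ, p = 0.269, d = 0.334.
Sp2–Sp3: 8/26 differ, p = 0.308, d = 0.396.
The smallest distance is between Sp1 and Sp2.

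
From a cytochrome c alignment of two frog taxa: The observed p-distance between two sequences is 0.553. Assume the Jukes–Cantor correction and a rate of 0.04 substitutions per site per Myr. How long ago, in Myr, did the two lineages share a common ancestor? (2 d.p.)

12.53

d = −(3/4) ln(1 − 4p/3) = −0.75 ln(1 − 0.737333) = −0.75 ln(0.262667)
  = −0.75 × (-1.336868) = 1.002651 substitutions/site.
Under a molecular clock d = 2μt, so t = d/(2μ) = 1.002651 / (2 × 0.04) = 12.53 Myr.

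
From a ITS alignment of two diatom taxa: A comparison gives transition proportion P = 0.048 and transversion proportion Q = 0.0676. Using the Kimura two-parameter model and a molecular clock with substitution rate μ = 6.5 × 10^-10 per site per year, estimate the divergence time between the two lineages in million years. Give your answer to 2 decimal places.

Under the Kimura two-parameter model, d = −½ ln(1 − 2P − Q) − ¼ ln(1 − 2Q).
1 − 2P − Q = 0.8364, giving −½ ln(0.8364) = 0.089324.
1 − 2Q = 0.8648, giving −¼ ln(0.8648) = 0.036314.
d = 0.089324 + 0.036314 = 0.125638.
Under a molecular clock d = 2μt, so t = d/(2μ) = 0.125638 / (2 × 6.5 × 10^-10) = 96.64 million years.

96.64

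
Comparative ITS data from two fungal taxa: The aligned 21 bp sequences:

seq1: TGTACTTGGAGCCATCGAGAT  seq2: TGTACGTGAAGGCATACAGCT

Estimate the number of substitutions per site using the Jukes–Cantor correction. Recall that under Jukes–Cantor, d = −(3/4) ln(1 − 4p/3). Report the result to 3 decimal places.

The sequences differ at 6 of 21 sites (6, 9, 12, 16, 17, 20), so p = 6/21 ≈ 0.285714.
d = −(3/4) ln(1 − 4p/3) = −0.75 ln(1 − 0.380952) = −0.75 ln(0.619048)
  = −0.75 × (-0.479572) = 0.359679 substitutions/site.

0.360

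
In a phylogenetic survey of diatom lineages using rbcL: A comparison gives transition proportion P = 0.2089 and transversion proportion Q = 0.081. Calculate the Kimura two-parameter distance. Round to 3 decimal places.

0.390

Under the Kimura two-parameter model, d = −½ ln(1 − 2P − Q) − ¼ ln(1 − 2Q).
1 − 2P − Q = 0.5012, giving −½ ln(0.5012) = 0.345375.
1 − 2Q = 0.838, giving −¼ ln(0.838) = 0.044184.
d = 0.345375 + 0.044184 = 0.389559.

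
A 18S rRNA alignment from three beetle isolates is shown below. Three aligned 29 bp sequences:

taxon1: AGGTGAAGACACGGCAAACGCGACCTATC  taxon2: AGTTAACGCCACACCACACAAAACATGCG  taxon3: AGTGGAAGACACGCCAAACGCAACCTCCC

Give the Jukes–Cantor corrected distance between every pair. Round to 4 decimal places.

d(taxon1,taxon2) = 0.7739, d(taxon1,taxon3) = 0.2421, d(taxon2,taxon3) = 0.5285

taxon1–taxon2: 14/29 sites differ → p ≈ 0.482759, d = −0.75 ln(1 − 0.643679) = 0.773942 ≈ 0.7739.
taxon1–taxon3: 6/29 sites differ → p ≈ 0.206897, d = −0.75 ln(1 − 0.275863) = 0.242081 ≈ 0.2421.
taxon2–taxon3: 11/29 sites differ → p ≈ 0.37931, d = −0.75 ln(1 − 0.505747) = 0.528531 ≈ 0.5285.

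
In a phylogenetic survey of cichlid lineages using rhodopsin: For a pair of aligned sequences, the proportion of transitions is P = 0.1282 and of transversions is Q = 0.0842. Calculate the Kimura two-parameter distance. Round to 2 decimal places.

0.25

Under the Kimura two-parameter model, d = −½ ln(1 − 2P − Q) − ¼ ln(1 − 2Q).
1 − 2P − Q = 0.6594, giving −½ ln(0.6594) = 0.208212.
1 − 2Q = 0.8316, giving −¼ ln(0.8316) = 0.046101.
d = 0.208212 + 0.046101 = 0.254313.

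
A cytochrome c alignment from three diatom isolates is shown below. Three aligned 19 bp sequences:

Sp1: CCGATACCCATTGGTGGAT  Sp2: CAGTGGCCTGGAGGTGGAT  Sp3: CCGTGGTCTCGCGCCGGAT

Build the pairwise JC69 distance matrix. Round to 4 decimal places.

d(Sp1,Sp2) = 0.6181, d(Sp1,Sp3) = 0.9074, d(Sp2,Sp3) = 0.4099

Sp1–Sp2: 8/19 sites differ → p ≈ 0.421053, d = −0.75 ln(1 − 0.561404) = 0.618132 ≈ 0.6181.
Sp1–Sp3: 10/19 sites differ → p ≈ 0.526316, d = −0.75 ln(1 − 0.701755) = 0.907380 ≈ 0.9074.
Sp2–Sp3: 6/19 sites differ → p ≈ 0.315789, d = −0.75 ln(1 − 0.421052) = 0.409907 ≈ 0.4099.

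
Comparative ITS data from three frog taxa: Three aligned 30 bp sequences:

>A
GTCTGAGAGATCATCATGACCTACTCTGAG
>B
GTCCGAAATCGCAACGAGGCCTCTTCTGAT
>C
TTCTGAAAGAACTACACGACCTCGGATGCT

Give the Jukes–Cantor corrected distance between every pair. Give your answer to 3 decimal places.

d(A,B) = 0.572, d(A,C) = 0.572, d(B,C) = 0.647

A–B: 12/30 sites differ → p = 0.4, d = −0.75 ln(1 − 0.533333) = 0.571605 ≈ 0.572.
A–C: 12/30 sites differ → p = 0.4, d = −0.75 ln(1 − 0.533333) = 0.571605 ≈ 0.572.
B–C: 13/30 sites differ → p ≈ 0.433333, d = −0.75 ln(1 − 0.577777) = 0.646666 ≈ 0.647.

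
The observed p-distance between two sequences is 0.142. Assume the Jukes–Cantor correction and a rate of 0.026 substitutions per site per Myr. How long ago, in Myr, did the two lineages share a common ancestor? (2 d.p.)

d = −(3/4) ln(1 − 4p/3) = −0.75 ln(1 − 0.189333) = −0.75 ln(0.810667)
  = −0.75 × (-0.209898) = 0.157424 substitutions/site.
Under a molecular clock d = 2μt, so t = d/(2μ) = 0.157424 / (2 × 0.026) = 3.03 Myr.

3.03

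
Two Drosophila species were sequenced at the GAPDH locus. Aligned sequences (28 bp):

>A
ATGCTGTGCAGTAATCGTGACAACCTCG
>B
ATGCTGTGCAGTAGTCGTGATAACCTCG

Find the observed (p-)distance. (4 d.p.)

0.0714

The sequences differ at 2 of 28 positions (sites 14, 21).
p = 2/28 = 0.071428… ≈ 0.0714 (to 4 d.p.).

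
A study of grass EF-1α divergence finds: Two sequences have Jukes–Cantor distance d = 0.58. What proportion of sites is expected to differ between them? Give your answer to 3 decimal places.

0.404

p = (3/4)(1 − e^(−4d/3)) = 0.75 × (1 − e^(-0.773333)) = 0.75 × (1 − 0.461472) = 0.403896.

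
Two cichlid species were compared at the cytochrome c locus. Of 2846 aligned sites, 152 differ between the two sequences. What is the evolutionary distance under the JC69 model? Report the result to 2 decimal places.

p = 152/2846 ≈ 0.053408.
d = −(3/4) ln(1 − 4p/3) = −0.75 ln(1 − 0.071211) = −0.75 ln(0.928789)
  = −0.75 × (-0.073874) = 0.055406 substitutions/site.

0.06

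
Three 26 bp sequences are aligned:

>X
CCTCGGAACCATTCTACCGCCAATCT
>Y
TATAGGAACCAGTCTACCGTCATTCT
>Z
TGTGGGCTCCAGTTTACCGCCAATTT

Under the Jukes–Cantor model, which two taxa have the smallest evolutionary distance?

X and Y

X–Y: 6/26 differ, p = 0.231, d = 0.276.
X–Z: 8/26 differ, p = 0.308, d = 0.396.
Y–Z: 8/26 differ, p = 0.308, d = 0.396.
The smallest distance is between X and Y.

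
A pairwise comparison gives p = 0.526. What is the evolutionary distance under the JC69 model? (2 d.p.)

d = −(3/4) ln(1 − 4p/3) = −0.75 ln(1 − 0.701333) = −0.75 ln(0.298667)
  = −0.75 × (-1.208426) = 0.906320 substitutions/site.

0.91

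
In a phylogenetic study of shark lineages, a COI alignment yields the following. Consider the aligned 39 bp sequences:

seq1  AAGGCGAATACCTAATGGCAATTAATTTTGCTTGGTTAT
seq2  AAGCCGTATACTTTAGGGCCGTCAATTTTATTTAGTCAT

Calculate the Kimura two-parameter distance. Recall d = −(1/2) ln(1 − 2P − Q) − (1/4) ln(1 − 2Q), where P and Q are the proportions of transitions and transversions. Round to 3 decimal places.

0.408

Of 39 sites, 7 differences are transitions and 5 are transversions, so P = 7/39 ≈ 0.179487 and Q = 5/39 ≈ 0.128205.
Under the Kimura two-parameter model, d = −½ ln(1 − 2P − Q) − ¼ ln(1 − 2Q).
1 − 2P − Q = 0.512821, giving −½ ln(0.512821) = 0.333914.
1 − 2Q = 0.74359, giving −¼ ln(0.74359) = 0.074066.
d = 0.333914 + 0.074066 = 0.407980.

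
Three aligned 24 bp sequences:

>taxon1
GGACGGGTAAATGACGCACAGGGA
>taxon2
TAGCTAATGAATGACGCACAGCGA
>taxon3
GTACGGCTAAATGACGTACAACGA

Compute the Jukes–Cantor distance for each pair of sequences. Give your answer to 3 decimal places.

taxon1–taxon2: 8/24 sites differ → p ≈ 0.333333, d = −0.75 ln(1 − 0.444444) = 0.440839 ≈ 0.441.
taxon1–taxon3: 5/24 sites differ → p ≈ 0.208333, d = −0.75 ln(1 − 0.277777) = 0.244066 ≈ 0.244.
taxon2–taxon3: 9/24 sites differ → p = 0.375, d = −0.75 ln(1 − 0.5) = 0.519860 ≈ 0.520.

d(taxon1,taxon2) = 0.441, d(taxon1,taxon3) = 0.244, d(taxon2,taxon3) = 0.520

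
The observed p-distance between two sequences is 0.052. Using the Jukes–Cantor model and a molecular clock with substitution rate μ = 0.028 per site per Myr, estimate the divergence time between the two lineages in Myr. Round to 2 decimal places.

d = −(3/4) ln(1 − 4p/3) = −0.75 ln(1 − 0.069333) = −0.75 ln(0.930667)
  = −0.75 × (-0.071854) = 0.053891 substitutions/site.
Under a molecular clock d = 2μt, so t = d/(2μ) = 0.053891 / (2 × 0.028) = 0.96 Myr.

0.96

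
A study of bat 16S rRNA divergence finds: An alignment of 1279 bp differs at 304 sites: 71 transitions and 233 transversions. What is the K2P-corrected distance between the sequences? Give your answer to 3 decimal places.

P = 71/1279 ≈ 0.055512 and Q = 233/1279 ≈ 0.182174.
Under the Kimura two-parameter model, d = −½ ln(1 − 2P − Q) − ¼ ln(1 − 2Q).
1 − 2P − Q = 0.706802, giving −½ ln(0.706802) = 0.173502.
1 − 2Q = 0.635652, giving −¼ ln(0.635652) = 0.113276.
d = 0.173502 + 0.113276 = 0.286778.

0.287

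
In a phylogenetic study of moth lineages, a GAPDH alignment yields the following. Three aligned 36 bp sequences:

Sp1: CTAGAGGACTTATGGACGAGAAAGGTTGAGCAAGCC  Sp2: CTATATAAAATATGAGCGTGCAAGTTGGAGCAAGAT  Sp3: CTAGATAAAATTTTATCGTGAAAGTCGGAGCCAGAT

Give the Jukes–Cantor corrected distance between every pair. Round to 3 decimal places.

d(Sp1,Sp2) = 0.493, d(Sp1,Sp3) = 0.608, d(Sp2,Sp3) = 0.225

Sp1–Sp2: 13/36 sites differ → p ≈ 0.361111, d = −0.75 ln(1 − 0.481481) = 0.492584 ≈ 0.493.
Sp1–Sp3: 15/36 sites differ → p ≈ 0.416667, d = −0.75 ln(1 − 0.555556) = 0.608198 ≈ 0.608.
Sp2–Sp3: 7/36 sites differ → p ≈ 0.194444, d = −0.75 ln(1 − 0.259259) = 0.225078 ≈ 0.225.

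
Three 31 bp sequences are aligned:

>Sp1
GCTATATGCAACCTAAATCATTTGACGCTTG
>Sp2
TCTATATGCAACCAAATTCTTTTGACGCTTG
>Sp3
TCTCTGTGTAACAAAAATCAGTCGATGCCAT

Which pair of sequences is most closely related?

Sp1–Sp2: 4/31 differ, p = 0.129, d = 0.142.
Sp1–Sp3: 12/31 differ, p = 0.387, d = 0.544.
Sp2–Sp3: 12/31 differ, p = 0.387, d = 0.544.
The smallest distance is between Sp1 and Sp2.

Sp1 and Sp2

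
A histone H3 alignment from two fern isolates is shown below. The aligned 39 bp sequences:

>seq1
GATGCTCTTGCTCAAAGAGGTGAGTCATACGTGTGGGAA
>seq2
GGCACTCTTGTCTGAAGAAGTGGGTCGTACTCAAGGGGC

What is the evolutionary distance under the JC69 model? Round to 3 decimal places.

0.594

The sequences differ at 16 of 39 sites, so p = 16/39 ≈ 0.410256.
d = −(3/4) ln(1 − 4p/3) = −0.75 ln(1 − 0.547008) = −0.75 ln(0.452992)
  = −0.75 × (-0.791881) = 0.593911 substitutions/site.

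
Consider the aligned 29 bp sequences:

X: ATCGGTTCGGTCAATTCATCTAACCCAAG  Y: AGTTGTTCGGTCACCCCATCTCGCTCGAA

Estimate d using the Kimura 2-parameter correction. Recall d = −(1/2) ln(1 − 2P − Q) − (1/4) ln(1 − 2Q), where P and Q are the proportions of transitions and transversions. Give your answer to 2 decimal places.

0.57

Of 29 sites, 7 differences are transitions and 4 are transversions, so P = 7/29 ≈ 0.241379 and Q = 4/29 ≈ 0.137931.
Under the Kimura two-parameter model, d = −½ ln(1 − 2P − Q) − ¼ ln(1 − 2Q).
1 − 2P − Q = 0.379311, giving −½ ln(0.379311) = 0.484699.
1 − 2Q = 0.724138, giving −¼ ln(0.724138) = 0.080693.
d = 0.484699 + 0.080693 = 0.565392.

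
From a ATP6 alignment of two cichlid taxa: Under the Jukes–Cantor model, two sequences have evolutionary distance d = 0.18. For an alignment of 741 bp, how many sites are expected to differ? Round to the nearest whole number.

119

Invert JC69: p = (3/4)(1 − e^(−4d/3)) = 0.75 × (1 − e^(-0.24)) = 0.75 × (1 − 0.786628) = 0.160029.
Expected differing sites = pL ≈ 0.160029 × 741 = 118.581489 ≈ 119.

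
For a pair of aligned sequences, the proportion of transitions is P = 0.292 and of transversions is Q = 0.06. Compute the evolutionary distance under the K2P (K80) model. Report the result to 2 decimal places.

Under the Kimura two-parameter model, d = −½ ln(1 − 2P − Q) − ¼ ln(1 − 2Q).
1 − 2P − Q = 0.356, giving −½ ln(0.356) = 0.516412.
1 − 2Q = 0.88, giving −¼ ln(0.88) = 0.031958.
d = 0.516412 + 0.031958 = 0.548370.

0.55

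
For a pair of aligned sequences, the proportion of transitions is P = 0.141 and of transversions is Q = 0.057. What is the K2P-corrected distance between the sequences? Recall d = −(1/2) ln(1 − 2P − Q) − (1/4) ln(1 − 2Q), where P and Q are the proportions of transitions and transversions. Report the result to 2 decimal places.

Under the Kimura two-parameter model, d = −½ ln(1 − 2P − Q) − ¼ ln(1 − 2Q).
1 − 2P − Q = 0.661, giving −½ ln(0.661) = 0.207001.
1 − 2Q = 0.886, giving −¼ ln(0.886) = 0.030260.
d = 0.207001 + 0.030260 = 0.237261.

0.24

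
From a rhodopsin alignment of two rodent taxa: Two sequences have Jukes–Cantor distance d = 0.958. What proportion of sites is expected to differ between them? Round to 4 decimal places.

0.5409

p = (3/4)(1 − e^(−4d/3)) = 0.75 × (1 − e^(-1.277333)) = 0.75 × (1 − 0.278780) = 0.540915.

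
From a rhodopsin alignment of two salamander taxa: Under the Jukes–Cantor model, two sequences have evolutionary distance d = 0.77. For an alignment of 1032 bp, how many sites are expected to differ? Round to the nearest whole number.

Invert JC69: p = (3/4)(1 − e^(−4d/3)) = 0.75 × (1 − e^(-1.026667)) = 0.75 × (1 − 0.358199) = 0.481351.
Expected differing sites = pL ≈ 0.481351 × 1032 = 496.754232 ≈ 497.

497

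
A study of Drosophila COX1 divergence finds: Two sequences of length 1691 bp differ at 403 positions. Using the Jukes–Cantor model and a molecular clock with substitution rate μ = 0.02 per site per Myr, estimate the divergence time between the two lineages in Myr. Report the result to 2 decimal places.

7.17

p = 403/1691 ≈ 0.238321.
d = −(3/4) ln(1 − 4p/3) = −0.75 ln(1 − 0.317761) = −0.75 ln(0.682239)
  = −0.75 × (-0.382375) = 0.286781 substitutions/site.
Under a molecular clock d = 2μt, so t = d/(2μ) = 0.286781 / (2 × 0.02) = 7.17 Myr.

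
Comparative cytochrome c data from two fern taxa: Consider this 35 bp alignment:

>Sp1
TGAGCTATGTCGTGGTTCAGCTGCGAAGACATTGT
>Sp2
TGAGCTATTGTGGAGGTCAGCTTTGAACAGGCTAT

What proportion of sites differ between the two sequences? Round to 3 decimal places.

0.371

The sequences differ at 13 of 35 positions.
p = 13/35 = 0.371428… ≈ 0.371 (to 3 d.p.).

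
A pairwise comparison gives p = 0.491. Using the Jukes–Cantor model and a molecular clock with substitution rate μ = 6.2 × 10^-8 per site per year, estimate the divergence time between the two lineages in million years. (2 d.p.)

d = −(3/4) ln(1 − 4p/3) = −0.75 ln(1 − 0.654667) = −0.75 ln(0.345333)
  = −0.75 × (-1.063246) = 0.797435 substitutions/site.
Under a molecular clock d = 2μt, so t = d/(2μ) = 0.797435 / (2 × 6.2 × 10^-8) = 6.43 million years.

6.43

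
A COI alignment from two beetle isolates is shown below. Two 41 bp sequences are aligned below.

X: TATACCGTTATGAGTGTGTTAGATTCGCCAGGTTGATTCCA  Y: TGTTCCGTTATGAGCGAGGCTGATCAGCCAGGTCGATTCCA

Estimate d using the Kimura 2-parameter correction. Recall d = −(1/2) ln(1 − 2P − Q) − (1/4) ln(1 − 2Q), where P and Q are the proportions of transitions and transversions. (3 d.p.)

0.298

Of 41 sites, 5 differences are transitions and 5 are transversions, so P = 5/41 ≈ 0.121951 and Q = 5/41 ≈ 0.121951.
Under the Kimura two-parameter model, d = −½ ln(1 − 2P − Q) − ¼ ln(1 − 2Q).
1 − 2P − Q = 0.634147, giving −½ ln(0.634147) = 0.227737.
1 − 2Q = 0.756098, giving −¼ ln(0.756098) = 0.069896.
d = 0.227737 + 0.069896 = 0.297633.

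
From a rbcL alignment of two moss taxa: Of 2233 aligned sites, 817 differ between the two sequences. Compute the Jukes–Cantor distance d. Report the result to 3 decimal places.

p = 817/2233 ≈ 0.365876.
d = −(3/4) ln(1 − 4p/3) = −0.75 ln(1 − 0.487835) = −0.75 ln(0.512165)
  = −0.75 × (-0.669108) = 0.501831 substitutions/site.

0.502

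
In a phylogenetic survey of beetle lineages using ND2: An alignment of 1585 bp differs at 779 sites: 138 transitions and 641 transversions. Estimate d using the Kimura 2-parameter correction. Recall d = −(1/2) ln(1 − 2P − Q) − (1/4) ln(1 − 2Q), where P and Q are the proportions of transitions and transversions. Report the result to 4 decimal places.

0.8457

P = 138/1585 ≈ 0.087066 and Q = 641/1585 ≈ 0.404416.
Under the Kimura two-parameter model, d = −½ ln(1 − 2P − Q) − ¼ ln(1 − 2Q).
1 − 2P − Q = 0.421452, giving −½ ln(0.421452) = 0.432025.
1 − 2Q = 0.191168, giving −¼ ln(0.191168) = 0.413651.
d = 0.432025 + 0.413651 = 0.845676.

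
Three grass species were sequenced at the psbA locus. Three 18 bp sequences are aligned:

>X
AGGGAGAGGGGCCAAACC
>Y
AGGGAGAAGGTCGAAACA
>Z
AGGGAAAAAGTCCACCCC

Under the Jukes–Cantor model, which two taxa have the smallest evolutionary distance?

X–Y: 4/18 differ, p = 0.222, d = 0.264.
X–Z: 6/18 differ, p = 0.333, d = 0.441.
Y–Z: 6/18 differ, p = 0.333, d = 0.441.
The smallest distance is between X and Y.

X and Y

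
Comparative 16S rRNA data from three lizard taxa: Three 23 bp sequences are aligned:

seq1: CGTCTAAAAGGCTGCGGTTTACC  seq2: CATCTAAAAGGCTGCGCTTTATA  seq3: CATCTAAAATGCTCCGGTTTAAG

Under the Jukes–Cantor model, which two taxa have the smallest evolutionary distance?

seq1–seq2: 4/23 differ, p = 0.174, d = 0.198.
seq1–seq3: 5/23 differ, p = 0.217, d = 0.257.
seq2–seq3: 5/23 differ, p = 0.217, d = 0.257.
The smallest distance is between seq1 and seq2.

seq1 and seq2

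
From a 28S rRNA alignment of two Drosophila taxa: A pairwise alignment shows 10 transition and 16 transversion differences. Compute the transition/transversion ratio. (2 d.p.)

0.63

R = 10/16 = 0.625 ≈ 0.63 (to 2 d.p.).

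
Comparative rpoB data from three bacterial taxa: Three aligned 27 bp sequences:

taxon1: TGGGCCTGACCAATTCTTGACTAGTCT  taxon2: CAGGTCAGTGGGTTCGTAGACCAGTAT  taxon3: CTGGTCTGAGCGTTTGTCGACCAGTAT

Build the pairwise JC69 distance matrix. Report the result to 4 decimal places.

d(taxon1,taxon2) = 0.8817, d(taxon1,taxon3) = 0.5107, d(taxon2,taxon3) = 0.2635

taxon1–taxon2: 14/27 sites differ → p ≈ 0.518519, d = −0.75 ln(1 − 0.691359) = 0.881682 ≈ 0.8817.
taxon1–taxon3: 10/27 sites differ → p ≈ 0.37037, d = −0.75 ln(1 − 0.493827) = 0.510658 ≈ 0.5107.
taxon2–taxon3: 6/27 sites differ → p ≈ 0.222222, d = −0.75 ln(1 − 0.296296) = 0.263548 ≈ 0.2635.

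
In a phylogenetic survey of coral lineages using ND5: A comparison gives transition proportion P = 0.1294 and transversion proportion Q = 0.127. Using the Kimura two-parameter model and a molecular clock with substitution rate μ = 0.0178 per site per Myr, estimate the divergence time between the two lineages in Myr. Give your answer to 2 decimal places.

Under the Kimura two-parameter model, d = −½ ln(1 − 2P − Q) − ¼ ln(1 − 2Q).
1 − 2P − Q = 0.6142, giving −½ ln(0.6142) = 0.243717.
1 − 2Q = 0.746, giving −¼ ln(0.746) = 0.073257.
d = 0.243717 + 0.073257 = 0.316974.
Under a molecular clock d = 2μt, so t = d/(2μ) = 0.316974 / (2 × 0.0178) = 8.90 Myr.

8.90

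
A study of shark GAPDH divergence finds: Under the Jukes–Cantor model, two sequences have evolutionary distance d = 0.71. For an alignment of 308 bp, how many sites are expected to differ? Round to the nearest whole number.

141

Invert JC69: p = (3/4)(1 − e^(−4d/3)) = 0.75 × (1 − e^(-0.946667)) = 0.75 × (1 − 0.388032) = 0.458976.
Expected differing sites = pL ≈ 0.458976 × 308 = 141.364608 ≈ 141.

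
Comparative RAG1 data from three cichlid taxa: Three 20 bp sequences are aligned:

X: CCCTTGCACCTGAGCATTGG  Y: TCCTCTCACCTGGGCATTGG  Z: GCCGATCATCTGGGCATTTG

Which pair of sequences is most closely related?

X–Y: 4/20 differ, p = 0.200, d = 0.233.
X–Z: 7/20 differ, p = 0.350, d = 0.471.
Y–Z: 5/20 differ, p = 0.250, d = 0.304.
The smallest distance is between X and Y.

X and Y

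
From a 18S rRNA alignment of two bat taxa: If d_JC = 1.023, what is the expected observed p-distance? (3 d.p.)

0.558

p = (3/4)(1 − e^(−4d/3)) = 0.75 × (1 − e^(-1.364)) = 0.75 × (1 − 0.255636) = 0.558273.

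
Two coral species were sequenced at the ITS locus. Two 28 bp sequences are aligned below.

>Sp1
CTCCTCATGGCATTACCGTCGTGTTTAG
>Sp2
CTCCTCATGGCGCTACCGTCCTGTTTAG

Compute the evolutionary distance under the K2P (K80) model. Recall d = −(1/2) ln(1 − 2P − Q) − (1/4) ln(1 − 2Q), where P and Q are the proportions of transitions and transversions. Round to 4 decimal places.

Of 28 sites, 2 differences are transitions and 1 are transversions, so P = 2/28 ≈ 0.071429 and Q = 1/28 ≈ 0.035714.
Under the Kimura two-parameter model, d = −½ ln(1 − 2P − Q) − ¼ ln(1 − 2Q).
1 − 2P − Q = 0.821428, giving −½ ln(0.821428) = 0.098355.
1 − 2Q = 0.928572, giving −¼ ln(0.928572) = 0.018527.
d = 0.098355 + 0.018527 = 0.116882.

0.1169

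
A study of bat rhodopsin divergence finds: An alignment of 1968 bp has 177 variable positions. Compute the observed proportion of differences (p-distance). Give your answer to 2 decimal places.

p = 177/1968 = 0.089939… ≈ 0.09 (to 2 d.p.).

0.09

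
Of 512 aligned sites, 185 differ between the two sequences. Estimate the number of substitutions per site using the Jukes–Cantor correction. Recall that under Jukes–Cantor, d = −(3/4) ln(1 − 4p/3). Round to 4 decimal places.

0.4930

p = 185/512 ≈ 0.361328.
d = −(3/4) ln(1 − 4p/3) = −0.75 ln(1 − 0.481771) = −0.75 ln(0.518229)
  = −0.75 × (-0.657338) = 0.493004 substitutions/site.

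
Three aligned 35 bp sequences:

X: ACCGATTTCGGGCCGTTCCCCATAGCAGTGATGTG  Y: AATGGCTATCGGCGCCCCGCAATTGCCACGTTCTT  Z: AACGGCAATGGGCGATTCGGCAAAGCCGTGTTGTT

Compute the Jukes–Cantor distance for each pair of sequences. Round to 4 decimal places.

X–Y: 20/35 sites differ → p ≈ 0.571429, d = −0.75 ln(1 − 0.761905) = 1.076314 ≈ 1.0763.
X–Z: 14/35 sites differ → p = 0.4, d = −0.75 ln(1 − 0.533333) = 0.571605 ≈ 0.5716.
Y–Z: 13/35 sites differ → p ≈ 0.371429, d = −0.75 ln(1 − 0.495239) = 0.512753 ≈ 0.5128.

d(X,Y) = 1.0763, d(X,Z) = 0.5716, d(Y,Z) = 0.5128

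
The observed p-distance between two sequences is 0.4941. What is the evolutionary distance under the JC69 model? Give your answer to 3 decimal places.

0.806

d = −(3/4) ln(1 − 4p/3) = −0.75 ln(1 − 0.6588) = −0.75 ln(0.3412)
  = −0.75 × (-1.075286) = 0.806465 substitutions/site.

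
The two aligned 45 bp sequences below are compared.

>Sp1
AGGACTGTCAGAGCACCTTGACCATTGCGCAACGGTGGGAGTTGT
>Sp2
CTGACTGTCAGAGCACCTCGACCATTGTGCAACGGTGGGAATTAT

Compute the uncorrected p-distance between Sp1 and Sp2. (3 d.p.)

The sequences differ at 6 of 45 positions (sites 1, 2, 19, 28, 41, 44).
p = 6/45 = 0.133333… ≈ 0.133 (to 3 d.p.).

0.133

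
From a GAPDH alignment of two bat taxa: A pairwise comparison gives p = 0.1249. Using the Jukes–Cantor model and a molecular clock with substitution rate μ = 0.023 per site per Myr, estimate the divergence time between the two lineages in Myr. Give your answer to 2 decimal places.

d = −(3/4) ln(1 − 4p/3) = −0.75 ln(1 − 0.166533) = −0.75 ln(0.833467)
  = −0.75 × (-0.182161) = 0.136621 substitutions/site.
Under a molecular clock d = 2μt, so t = d/(2μ) = 0.136621 / (2 × 0.023) = 2.97 Myr.

2.97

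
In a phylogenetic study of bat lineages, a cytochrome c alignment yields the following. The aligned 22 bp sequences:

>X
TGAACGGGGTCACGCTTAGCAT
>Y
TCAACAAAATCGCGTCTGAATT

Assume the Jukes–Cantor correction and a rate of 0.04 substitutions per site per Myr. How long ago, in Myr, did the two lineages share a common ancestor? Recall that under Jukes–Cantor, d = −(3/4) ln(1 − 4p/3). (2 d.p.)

The sequences differ at 12 of 22 sites, so p = 12/22 ≈ 0.545455.
d = −(3/4) ln(1 − 4p/3) = −0.75 ln(1 − 0.727273) = −0.75 ln(0.272727)
  = −0.75 × (-1.299284) = 0.974463 substitutions/site.
Under a molecular clock d = 2μt, so t = d/(2μ) = 0.974463 / (2 × 0.04) = 12.18 Myr.

12.18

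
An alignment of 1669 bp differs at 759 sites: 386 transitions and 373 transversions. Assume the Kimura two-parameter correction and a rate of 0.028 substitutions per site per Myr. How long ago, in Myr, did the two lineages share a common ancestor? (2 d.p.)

P = 386/1669 ≈ 0.231276 and Q = 373/1669 ≈ 0.223487.
Under the Kimura two-parameter model, d = −½ ln(1 − 2P − Q) − ¼ ln(1 − 2Q).
1 − 2P − Q = 0.313961, giving −½ ln(0.313961) = 0.579243.
1 − 2Q = 0.553026, giving −¼ ln(0.553026) = 0.148088.
d = 0.579243 + 0.148088 = 0.727331.
Under a molecular clock d = 2μt, so t = d/(2μ) = 0.727331 / (2 × 0.028) = 12.99 Myr.

12.99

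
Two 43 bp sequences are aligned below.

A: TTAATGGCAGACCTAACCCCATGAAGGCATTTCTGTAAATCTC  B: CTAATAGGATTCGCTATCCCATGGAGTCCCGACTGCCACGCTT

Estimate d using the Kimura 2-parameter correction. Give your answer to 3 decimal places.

Of 43 sites, 8 differences are transitions and 12 are transversions, so P = 8/43 ≈ 0.186047 and Q = 12/43 ≈ 0.27907.
Under the Kimura two-parameter model, d = −½ ln(1 − 2P − Q) − ¼ ln(1 − 2Q).
1 − 2P − Q = 0.348836, giving −½ ln(0.348836) = 0.526577.
1 − 2Q = 0.44186, giving −¼ ln(0.44186) = 0.204191.
d = 0.526577 + 0.204191 = 0.730768.

0.731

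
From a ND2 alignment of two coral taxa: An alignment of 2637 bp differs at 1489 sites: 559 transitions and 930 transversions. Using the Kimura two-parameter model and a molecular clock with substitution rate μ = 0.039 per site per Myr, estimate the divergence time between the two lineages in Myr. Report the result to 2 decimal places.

P = 559/2637 ≈ 0.211983 and Q = 930/2637 ≈ 0.352673.
Under the Kimura two-parameter model, d = −½ ln(1 − 2P − Q) − ¼ ln(1 − 2Q).
1 − 2P − Q = 0.223361, giving −½ ln(0.223361) = 0.749483.
1 − 2Q = 0.294654, giving −¼ ln(0.294654) = 0.305488.
d = 0.749483 + 0.305488 = 1.054971.
Under a molecular clock d = 2μt, so t = d/(2μ) = 1.054971 / (2 × 0.039) = 13.53 Myr.

13.53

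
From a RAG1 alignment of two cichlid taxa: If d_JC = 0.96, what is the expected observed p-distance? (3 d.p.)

0.541

p = (3/4)(1 − e^(−4d/3)) = 0.75 × (1 − e^(-1.28)) = 0.75 × (1 − 0.278037) = 0.541472.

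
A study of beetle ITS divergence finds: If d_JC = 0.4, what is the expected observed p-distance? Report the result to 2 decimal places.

p = (3/4)(1 − e^(−4d/3)) = 0.75 × (1 − e^(-0.533333)) = 0.75 × (1 − 0.586646) = 0.310016.

0.31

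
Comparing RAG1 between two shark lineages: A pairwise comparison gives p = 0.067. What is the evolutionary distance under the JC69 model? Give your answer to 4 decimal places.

d = −(3/4) ln(1 − 4p/3) = −0.75 ln(1 − 0.089333) = −0.75 ln(0.910667)
  = −0.75 × (-0.093578) = 0.070184 substitutions/site.

0.0702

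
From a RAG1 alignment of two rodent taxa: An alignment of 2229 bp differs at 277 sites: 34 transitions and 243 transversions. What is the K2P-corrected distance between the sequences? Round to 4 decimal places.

P = 34/2229 ≈ 0.015253 and Q = 243/2229 ≈ 0.109017.
Under the Kimura two-parameter model, d = −½ ln(1 − 2P − Q) − ¼ ln(1 − 2Q).
1 − 2P − Q = 0.860477, giving −½ ln(0.860477) = 0.075134.
1 − 2Q = 0.781966, giving −¼ ln(0.781966) = 0.061486.
d = 0.075134 + 0.061486 = 0.136620.

0.1366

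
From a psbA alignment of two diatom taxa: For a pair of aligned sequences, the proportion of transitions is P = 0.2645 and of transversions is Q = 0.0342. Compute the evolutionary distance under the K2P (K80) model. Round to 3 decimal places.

Under the Kimura two-parameter model, d = −½ ln(1 − 2P − Q) − ¼ ln(1 − 2Q).
1 − 2P − Q = 0.4368, giving −½ ln(0.4368) = 0.414140.
1 − 2Q = 0.9316, giving −¼ ln(0.9316) = 0.017713.
d = 0.414140 + 0.017713 = 0.431853.

0.432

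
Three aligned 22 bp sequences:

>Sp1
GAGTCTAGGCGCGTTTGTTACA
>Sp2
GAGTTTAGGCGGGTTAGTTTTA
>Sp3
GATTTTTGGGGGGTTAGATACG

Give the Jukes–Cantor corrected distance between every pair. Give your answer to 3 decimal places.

Sp1–Sp2: 5/22 sites differ → p ≈ 0.227273, d = −0.75 ln(1 − 0.303031) = 0.270761 ≈ 0.271.
Sp1–Sp3: 8/22 sites differ → p ≈ 0.363636, d = −0.75 ln(1 − 0.484848) = 0.497470 ≈ 0.497.
Sp2–Sp3: 7/22 sites differ → p ≈ 0.318182, d = −0.75 ln(1 − 0.424243) = 0.414052 ≈ 0.414.

d(Sp1,Sp2) = 0.271, d(Sp1,Sp3) = 0.497, d(Sp2,Sp3) = 0.414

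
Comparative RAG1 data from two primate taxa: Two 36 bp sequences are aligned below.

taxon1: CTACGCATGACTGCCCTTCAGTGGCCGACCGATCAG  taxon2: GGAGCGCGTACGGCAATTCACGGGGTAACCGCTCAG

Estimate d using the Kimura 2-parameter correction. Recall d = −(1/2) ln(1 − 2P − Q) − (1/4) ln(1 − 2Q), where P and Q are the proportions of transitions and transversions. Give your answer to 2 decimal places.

Of 36 sites, 2 differences are transitions and 15 are transversions, so P = 2/36 ≈ 0.055556 and Q = 15/36 ≈ 0.416667.
Under the Kimura two-parameter model, d = −½ ln(1 − 2P − Q) − ¼ ln(1 − 2Q).
1 − 2P − Q = 0.472221, giving −½ ln(0.472221) = 0.375154.
1 − 2Q = 0.166666, giving −¼ ln(0.166666) = 0.447941.
d = 0.375154 + 0.447941 = 0.823095.

0.82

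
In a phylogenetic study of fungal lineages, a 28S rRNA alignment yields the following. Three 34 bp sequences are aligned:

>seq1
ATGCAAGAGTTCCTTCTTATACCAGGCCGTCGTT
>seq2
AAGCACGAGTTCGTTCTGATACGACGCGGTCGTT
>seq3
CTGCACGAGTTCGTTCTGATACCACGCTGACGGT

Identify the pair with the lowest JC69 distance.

seq1–seq2: 7/34 differ, p = 0.206, d = 0.241.
seq1–seq3: 8/34 differ, p = 0.235, d = 0.282.
seq2–seq3: 6/34 differ, p = 0.176, d = 0.201.
The smallest distance is between seq2 and seq3.

seq2 and seq3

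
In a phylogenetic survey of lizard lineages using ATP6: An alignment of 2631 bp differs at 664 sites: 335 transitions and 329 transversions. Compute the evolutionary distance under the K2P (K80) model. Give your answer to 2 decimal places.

P = 335/2631 ≈ 0.127328 and Q = 329/2631 ≈ 0.125048.
Under the Kimura two-parameter model, d = −½ ln(1 − 2P − Q) − ¼ ln(1 − 2Q).
1 − 2P − Q = 0.620296, giving −½ ln(0.620296) = 0.238779.
1 − 2Q = 0.749904, giving −¼ ln(0.749904) = 0.071953.
d = 0.238779 + 0.071953 = 0.310732.

0.31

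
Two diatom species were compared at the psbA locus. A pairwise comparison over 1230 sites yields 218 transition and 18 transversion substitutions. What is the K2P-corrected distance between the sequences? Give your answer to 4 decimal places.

P = 218/1230 ≈ 0.177236 and Q = 18/1230 ≈ 0.014634.
Under the Kimura two-parameter model, d = −½ ln(1 − 2P − Q) − ¼ ln(1 − 2Q).
1 − 2P − Q = 0.630894, giving −½ ln(0.630894) = 0.230309.
1 − 2Q = 0.970732, giving −¼ ln(0.970732) = 0.007426.
d = 0.230309 + 0.007426 = 0.237735.

0.2377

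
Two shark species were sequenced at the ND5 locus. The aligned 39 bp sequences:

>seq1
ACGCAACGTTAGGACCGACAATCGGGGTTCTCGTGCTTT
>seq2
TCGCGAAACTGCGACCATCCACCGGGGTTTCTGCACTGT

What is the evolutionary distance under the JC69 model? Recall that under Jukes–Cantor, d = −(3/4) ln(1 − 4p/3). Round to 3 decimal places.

0.653

The sequences differ at 17 of 39 sites, so p = 17/39 ≈ 0.435897.
d = −(3/4) ln(1 − 4p/3) = −0.75 ln(1 − 0.581196) = −0.75 ln(0.418804)
  = −0.75 × (-0.870352) = 0.652764 substitutions/site.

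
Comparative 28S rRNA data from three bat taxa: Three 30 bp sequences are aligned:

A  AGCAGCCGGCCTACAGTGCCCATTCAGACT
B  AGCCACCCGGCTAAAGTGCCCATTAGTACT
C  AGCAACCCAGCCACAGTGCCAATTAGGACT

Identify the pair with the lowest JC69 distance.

A–B: 8/30 differ, p = 0.267, d = 0.330.
A–C: 8/30 differ, p = 0.267, d = 0.330.
B–C: 6/30 differ, p = 0.200, d = 0.233.
The smallest distance is between B and C.

B and C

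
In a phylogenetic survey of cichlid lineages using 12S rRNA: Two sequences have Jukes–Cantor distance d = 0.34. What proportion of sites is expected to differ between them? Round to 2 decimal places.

p = (3/4)(1 − e^(−4d/3)) = 0.75 × (1 − e^(-0.453333)) = 0.75 × (1 − 0.635506) = 0.273371.

0.27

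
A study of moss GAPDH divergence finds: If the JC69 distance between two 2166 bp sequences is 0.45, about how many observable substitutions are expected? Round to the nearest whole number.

733

Invert JC69: p = (3/4)(1 − e^(−4d/3)) = 0.75 × (1 − e^(-0.6)) = 0.75 × (1 − 0.548812) = 0.338391.
Expected differing sites = pL ≈ 0.338391 × 2166 = 732.954906 ≈ 733.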